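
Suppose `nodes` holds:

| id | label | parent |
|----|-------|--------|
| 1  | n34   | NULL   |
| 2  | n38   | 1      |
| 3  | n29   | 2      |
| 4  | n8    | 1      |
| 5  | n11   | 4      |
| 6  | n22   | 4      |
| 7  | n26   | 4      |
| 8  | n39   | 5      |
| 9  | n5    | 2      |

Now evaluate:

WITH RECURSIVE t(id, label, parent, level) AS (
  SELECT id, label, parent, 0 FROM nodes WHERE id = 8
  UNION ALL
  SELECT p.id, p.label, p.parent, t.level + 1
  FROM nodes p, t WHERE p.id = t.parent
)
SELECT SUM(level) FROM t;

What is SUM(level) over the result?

Base: id=8 (n39), parent=5, level 0.
Iteration 1: join on id=5 -> n11 (id 5, parent=4, level 1).
Iteration 2: join on id=4 -> n8 (id 4, parent=1, level 2).
Iteration 3: join on id=1 -> n34 (id 1, parent=NULL, level 3).
Iteration 4: parent is NULL; no match; recursion stops.
SUM(level) = 0 + 1 + 2 + 3 = 6.

6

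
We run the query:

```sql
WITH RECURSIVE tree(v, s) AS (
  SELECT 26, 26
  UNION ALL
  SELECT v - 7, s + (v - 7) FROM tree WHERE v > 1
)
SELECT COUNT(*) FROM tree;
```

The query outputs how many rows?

Base: v=26, s=26.
Iteration 1: 26 > 1 holds -> v = 26 - 7 = 19, s = 26 + 19 = 45.
Iteration 2: 19 > 1 holds -> v = 19 - 7 = 12, s = 45 + 12 = 57.
Iteration 3: 12 > 1 holds -> v = 12 - 7 = 5, s = 57 + 5 = 62.
Iteration 4: 5 > 1 holds -> v = 5 - 7 = -2, s = 62 + -2 = 60.
Iteration 5: -2 > 1 fails; recursion stops.
Total rows emitted: 5.

5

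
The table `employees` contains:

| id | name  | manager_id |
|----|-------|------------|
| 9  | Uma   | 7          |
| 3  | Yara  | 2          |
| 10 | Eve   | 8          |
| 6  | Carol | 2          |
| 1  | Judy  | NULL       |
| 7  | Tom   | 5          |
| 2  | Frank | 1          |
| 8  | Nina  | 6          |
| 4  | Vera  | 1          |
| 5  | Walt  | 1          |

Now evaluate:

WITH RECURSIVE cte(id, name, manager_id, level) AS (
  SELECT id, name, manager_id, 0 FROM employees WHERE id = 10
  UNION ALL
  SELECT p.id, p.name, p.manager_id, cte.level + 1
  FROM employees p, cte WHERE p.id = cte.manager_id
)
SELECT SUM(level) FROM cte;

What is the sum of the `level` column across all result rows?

Base: id=10 (Eve), manager_id=8, level 0.
Iteration 1: join on id=8 -> Nina (id 8, manager_id=6, level 1).
Iteration 2: join on id=6 -> Carol (id 6, manager_id=2, level 2).
Iteration 3: join on id=2 -> Frank (id 2, manager_id=1, level 3).
Iteration 4: join on id=1 -> Judy (id 1, manager_id=NULL, level 4).
Iteration 5: manager_id is NULL; no match; recursion stops.
SUM(level) = 0 + 1 + 2 + 3 + 4 = 10.

10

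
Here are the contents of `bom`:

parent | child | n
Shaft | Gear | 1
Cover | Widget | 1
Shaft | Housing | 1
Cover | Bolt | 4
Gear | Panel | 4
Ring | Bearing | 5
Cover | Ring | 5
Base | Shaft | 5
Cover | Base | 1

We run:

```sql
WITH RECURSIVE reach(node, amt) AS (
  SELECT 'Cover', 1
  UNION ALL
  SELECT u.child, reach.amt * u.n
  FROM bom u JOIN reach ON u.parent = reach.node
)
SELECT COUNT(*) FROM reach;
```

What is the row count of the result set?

10

Base: (Cover, amt=1).
Iteration 1: components of {Cover} -> Base = 1*1 = 1, Bolt = 1*4 = 4, Ring = 1*5 = 5, Widget = 1*1 = 1.
Iteration 2: components of {Base,Bolt,Ring,Widget} -> Bearing = 5*5 = 25, Shaft = 1*5 = 5.
Iteration 3: components of {Bearing,Shaft} -> Gear = 5*1 = 5, Housing = 5*1 = 5.
Iteration 4: components of {Gear,Housing} -> Panel = 5*4 = 20.
Iteration 5: no further components; recursion stops.
Total rows emitted: 10.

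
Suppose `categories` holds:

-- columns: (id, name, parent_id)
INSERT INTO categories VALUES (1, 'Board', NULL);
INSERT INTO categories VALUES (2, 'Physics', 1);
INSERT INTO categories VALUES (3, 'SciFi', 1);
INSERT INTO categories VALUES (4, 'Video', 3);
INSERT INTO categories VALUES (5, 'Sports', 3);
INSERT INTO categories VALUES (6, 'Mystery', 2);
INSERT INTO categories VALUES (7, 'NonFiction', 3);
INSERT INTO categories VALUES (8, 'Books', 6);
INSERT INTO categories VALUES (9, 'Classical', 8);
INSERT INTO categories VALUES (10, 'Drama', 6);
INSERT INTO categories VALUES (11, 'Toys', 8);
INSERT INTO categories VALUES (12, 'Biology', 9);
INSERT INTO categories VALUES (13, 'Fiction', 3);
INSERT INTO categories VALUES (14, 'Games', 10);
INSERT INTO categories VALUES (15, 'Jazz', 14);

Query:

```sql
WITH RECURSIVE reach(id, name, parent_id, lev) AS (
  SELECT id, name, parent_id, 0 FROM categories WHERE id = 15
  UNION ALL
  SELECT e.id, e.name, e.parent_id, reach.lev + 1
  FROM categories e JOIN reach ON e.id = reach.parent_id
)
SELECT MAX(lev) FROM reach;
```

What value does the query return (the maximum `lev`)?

Base: id=15 (Jazz), parent_id=14, lev 0.
Iteration 1: join on id=14 -> Games (id 14, parent_id=10, lev 1).
Iteration 2: join on id=10 -> Drama (id 10, parent_id=6, lev 2).
Iteration 3: join on id=6 -> Mystery (id 6, parent_id=2, lev 3).
Iteration 4: join on id=2 -> Physics (id 2, parent_id=1, lev 4).
Iteration 5: join on id=1 -> Board (id 1, parent_id=NULL, lev 5).
Iteration 6: parent_id is NULL; no match; recursion stops.
lev values: 0, 1, 2, 3, 4, 5; the maximum is 5.

5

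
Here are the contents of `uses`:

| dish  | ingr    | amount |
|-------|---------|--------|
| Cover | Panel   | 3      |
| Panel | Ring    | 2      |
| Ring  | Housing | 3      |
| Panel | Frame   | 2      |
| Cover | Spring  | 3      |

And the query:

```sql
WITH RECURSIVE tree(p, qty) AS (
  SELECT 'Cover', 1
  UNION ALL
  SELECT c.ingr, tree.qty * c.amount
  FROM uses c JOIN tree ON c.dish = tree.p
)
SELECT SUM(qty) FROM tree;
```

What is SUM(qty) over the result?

37

Base: (Cover, qty=1).
Iteration 1: components of {Cover} -> Panel = 1*3 = 3, Spring = 1*3 = 3.
Iteration 2: components of {Panel,Spring} -> Frame = 3*2 = 6, Ring = 3*2 = 6.
Iteration 3: components of {Frame,Ring} -> Housing = 6*3 = 18.
Iteration 4: no further components; recursion stops.
SUM(qty) = 1 + 3 + 3 + 6 + 6 + 18 = 37.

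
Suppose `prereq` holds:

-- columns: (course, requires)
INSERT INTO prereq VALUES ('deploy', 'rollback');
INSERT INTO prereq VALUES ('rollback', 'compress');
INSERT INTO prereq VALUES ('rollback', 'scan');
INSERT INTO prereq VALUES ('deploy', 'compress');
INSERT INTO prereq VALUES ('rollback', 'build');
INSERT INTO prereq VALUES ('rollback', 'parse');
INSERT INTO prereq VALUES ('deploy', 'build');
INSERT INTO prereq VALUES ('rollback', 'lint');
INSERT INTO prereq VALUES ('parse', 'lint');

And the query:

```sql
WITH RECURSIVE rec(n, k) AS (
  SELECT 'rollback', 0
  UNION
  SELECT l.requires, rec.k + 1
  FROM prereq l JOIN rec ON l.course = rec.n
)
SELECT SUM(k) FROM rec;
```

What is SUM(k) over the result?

7

Base: (rollback, k=0).
Iteration 1: edges from {rollback} -> (build, k=1), (compress, k=1), (lint, k=1), (parse, k=1), (scan, k=1).
Iteration 2: edges from {build,compress,lint,parse,scan} -> (lint, k=2).
Iteration 3: no outgoing edges from {lint}; recursion stops.
SUM(k) = 0 + 1 + 1 + 1 + 1 + 1 + 2 = 7.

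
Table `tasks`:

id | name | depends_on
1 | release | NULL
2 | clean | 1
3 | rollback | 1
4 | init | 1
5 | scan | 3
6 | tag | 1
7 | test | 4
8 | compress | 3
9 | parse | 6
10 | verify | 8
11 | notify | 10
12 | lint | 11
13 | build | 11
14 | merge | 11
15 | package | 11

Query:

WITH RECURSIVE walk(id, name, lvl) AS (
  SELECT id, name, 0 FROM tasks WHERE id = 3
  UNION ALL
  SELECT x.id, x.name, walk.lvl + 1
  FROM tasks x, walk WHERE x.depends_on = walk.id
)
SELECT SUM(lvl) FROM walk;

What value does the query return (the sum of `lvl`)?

23

Base: id=3 (rollback) at lvl 0.
Iteration 1: rows with depends_on in {3} -> scan (id 5, lvl 1), compress (id 8, lvl 1).
Iteration 2: rows with depends_on in {5,8} -> verify (id 10, lvl 2).
Iteration 3: rows with depends_on in {10} -> notify (id 11, lvl 3).
Iteration 4: rows with depends_on in {11} -> lint (id 12, lvl 4), build (id 13, lvl 4), merge (id 14, lvl 4), package (id 15, lvl 4).
Iteration 5: no rows with depends_on in {12,13,14,15}; recursion stops.
SUM(lvl) = 0 + 1 + 1 + 2 + 3 + 4 + 4 + 4 + 4 = 23.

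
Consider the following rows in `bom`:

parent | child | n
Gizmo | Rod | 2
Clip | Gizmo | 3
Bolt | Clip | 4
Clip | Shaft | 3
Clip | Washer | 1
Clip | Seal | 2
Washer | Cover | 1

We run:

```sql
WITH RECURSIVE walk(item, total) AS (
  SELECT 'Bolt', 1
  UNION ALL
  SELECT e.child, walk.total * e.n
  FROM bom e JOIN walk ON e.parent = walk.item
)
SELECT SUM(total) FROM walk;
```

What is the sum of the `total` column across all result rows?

69

Base: (Bolt, total=1).
Iteration 1: components of {Bolt} -> Clip = 1*4 = 4.
Iteration 2: components of {Clip} -> Gizmo = 4*3 = 12, Seal = 4*2 = 8, Shaft = 4*3 = 12, Washer = 4*1 = 4.
Iteration 3: components of {Gizmo,Seal,Shaft,Washer} -> Cover = 4*1 = 4, Rod = 12*2 = 24.
Iteration 4: no further components; recursion stops.
SUM(total) = 1 + 4 + 12 + 4 + 12 + 8 + 4 + 24 = 69.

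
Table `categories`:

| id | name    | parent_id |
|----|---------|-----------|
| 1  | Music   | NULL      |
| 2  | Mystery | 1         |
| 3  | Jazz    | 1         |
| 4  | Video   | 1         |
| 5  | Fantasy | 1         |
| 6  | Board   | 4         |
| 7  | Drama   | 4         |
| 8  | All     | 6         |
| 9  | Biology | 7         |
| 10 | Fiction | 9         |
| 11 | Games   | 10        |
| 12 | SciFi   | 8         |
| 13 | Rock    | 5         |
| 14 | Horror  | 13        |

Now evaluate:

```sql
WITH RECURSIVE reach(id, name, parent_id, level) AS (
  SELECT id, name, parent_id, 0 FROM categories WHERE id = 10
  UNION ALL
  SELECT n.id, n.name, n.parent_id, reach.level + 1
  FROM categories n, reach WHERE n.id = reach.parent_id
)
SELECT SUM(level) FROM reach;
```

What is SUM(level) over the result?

Base: id=10 (Fiction), parent_id=9, level 0.
Iteration 1: join on id=9 -> Biology (id 9, parent_id=7, level 1).
Iteration 2: join on id=7 -> Drama (id 7, parent_id=4, level 2).
Iteration 3: join on id=4 -> Video (id 4, parent_id=1, level 3).
Iteration 4: join on id=1 -> Music (id 1, parent_id=NULL, level 4).
Iteration 5: parent_id is NULL; no match; recursion stops.
SUM(level) = 0 + 1 + 2 + 3 + 4 = 10.

10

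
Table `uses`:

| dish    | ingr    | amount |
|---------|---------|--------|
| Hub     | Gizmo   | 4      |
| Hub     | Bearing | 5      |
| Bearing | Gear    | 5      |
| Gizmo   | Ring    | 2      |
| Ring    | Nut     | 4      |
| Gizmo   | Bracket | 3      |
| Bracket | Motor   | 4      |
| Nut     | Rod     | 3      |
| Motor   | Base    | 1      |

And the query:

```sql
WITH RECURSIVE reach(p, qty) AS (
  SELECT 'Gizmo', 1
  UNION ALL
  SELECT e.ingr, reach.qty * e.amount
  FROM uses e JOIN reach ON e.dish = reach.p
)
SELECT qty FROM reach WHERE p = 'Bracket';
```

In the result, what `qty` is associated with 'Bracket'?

Base: (Gizmo, qty=1).
Iteration 1: components of {Gizmo} -> Bracket = 1*3 = 3, Ring = 1*2 = 2.
Iteration 2: components of {Bracket,Ring} -> Motor = 3*4 = 12, Nut = 2*4 = 8.
Iteration 3: components of {Motor,Nut} -> Base = 12*1 = 12, Rod = 8*3 = 24.
Iteration 4: no further components; recursion stops.

3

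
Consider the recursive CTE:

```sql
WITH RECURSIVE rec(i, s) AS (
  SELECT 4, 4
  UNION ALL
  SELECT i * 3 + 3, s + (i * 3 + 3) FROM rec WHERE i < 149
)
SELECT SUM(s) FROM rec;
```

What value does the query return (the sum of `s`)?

962

Base: i=4, s=4.
Iteration 1: 4 < 149 holds -> i = 4 * 3 + 3 = 15, s = 4 + 15 = 19.
Iteration 2: 15 < 149 holds -> i = 15 * 3 + 3 = 48, s = 19 + 48 = 67.
Iteration 3: 48 < 149 holds -> i = 48 * 3 + 3 = 147, s = 67 + 147 = 214.
Iteration 4: 147 < 149 holds -> i = 147 * 3 + 3 = 444, s = 214 + 444 = 658.
Iteration 5: 444 < 149 fails; recursion stops.
SUM(s) = 4 + 19 + 67 + 214 + 658 = 962.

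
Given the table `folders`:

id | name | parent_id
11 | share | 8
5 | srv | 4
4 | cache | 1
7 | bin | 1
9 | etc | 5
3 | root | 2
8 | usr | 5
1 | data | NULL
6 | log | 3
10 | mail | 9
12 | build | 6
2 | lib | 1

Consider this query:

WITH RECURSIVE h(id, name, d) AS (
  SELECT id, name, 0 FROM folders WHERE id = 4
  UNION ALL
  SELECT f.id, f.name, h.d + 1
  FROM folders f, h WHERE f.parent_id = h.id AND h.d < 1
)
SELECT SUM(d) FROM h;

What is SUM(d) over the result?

1

Base: id=4 (cache) at d 0.
Iteration 1: rows with parent_id in {4} -> srv (id 5, d 1).
Iteration 2: d < 1 fails for all current rows; recursion stops.
SUM(d) = 0 + 1 = 1.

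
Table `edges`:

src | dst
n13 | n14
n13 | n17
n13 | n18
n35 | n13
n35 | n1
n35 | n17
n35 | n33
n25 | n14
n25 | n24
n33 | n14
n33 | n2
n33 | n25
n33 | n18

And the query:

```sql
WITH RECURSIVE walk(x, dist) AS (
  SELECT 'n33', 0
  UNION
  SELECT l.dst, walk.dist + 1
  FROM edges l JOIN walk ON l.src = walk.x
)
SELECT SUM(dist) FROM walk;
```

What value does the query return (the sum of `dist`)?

8

Base: (n33, dist=0).
Iteration 1: edges from {n33} -> (n14, dist=1), (n18, dist=1), (n2, dist=1), (n25, dist=1).
Iteration 2: edges from {n14,n18,n2,n25} -> (n14, dist=2), (n24, dist=2).
Iteration 3: no outgoing edges from {n14,n24}; recursion stops.
SUM(dist) = 0 + 1 + 1 + 1 + 1 + 2 + 2 = 8.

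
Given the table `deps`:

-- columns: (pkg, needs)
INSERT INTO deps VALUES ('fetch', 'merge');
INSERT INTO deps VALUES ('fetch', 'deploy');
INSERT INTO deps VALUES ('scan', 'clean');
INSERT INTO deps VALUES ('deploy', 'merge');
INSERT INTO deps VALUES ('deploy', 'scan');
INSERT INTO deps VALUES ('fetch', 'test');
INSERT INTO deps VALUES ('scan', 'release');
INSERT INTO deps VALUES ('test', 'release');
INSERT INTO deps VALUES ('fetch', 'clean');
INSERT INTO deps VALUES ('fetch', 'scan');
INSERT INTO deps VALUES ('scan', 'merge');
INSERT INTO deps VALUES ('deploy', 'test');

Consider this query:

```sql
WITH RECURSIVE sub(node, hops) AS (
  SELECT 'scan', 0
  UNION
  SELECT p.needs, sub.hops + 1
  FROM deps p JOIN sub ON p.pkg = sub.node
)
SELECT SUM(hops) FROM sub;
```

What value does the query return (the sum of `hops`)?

3

Base: (scan, hops=0).
Iteration 1: edges from {scan} -> (clean, hops=1), (merge, hops=1), (release, hops=1).
Iteration 2: no outgoing edges from {clean,merge,release}; recursion stops.
SUM(hops) = 0 + 1 + 1 + 1 = 3.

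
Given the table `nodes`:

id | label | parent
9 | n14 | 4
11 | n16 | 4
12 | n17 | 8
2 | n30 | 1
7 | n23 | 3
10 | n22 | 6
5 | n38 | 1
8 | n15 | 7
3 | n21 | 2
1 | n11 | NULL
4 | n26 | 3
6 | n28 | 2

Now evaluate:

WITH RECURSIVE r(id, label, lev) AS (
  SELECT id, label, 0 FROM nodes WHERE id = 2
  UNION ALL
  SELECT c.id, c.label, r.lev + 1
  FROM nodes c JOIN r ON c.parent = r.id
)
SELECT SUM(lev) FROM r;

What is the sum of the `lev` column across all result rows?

21

Base: id=2 (n30) at lev 0.
Iteration 1: rows with parent in {2} -> n21 (id 3, lev 1), n28 (id 6, lev 1).
Iteration 2: rows with parent in {3,6} -> n26 (id 4, lev 2), n23 (id 7, lev 2), n22 (id 10, lev 2).
Iteration 3: rows with parent in {4,7,10} -> n15 (id 8, lev 3), n14 (id 9, lev 3), n16 (id 11, lev 3).
Iteration 4: rows with parent in {8,9,11} -> n17 (id 12, lev 4).
Iteration 5: no rows with parent in {12}; recursion stops.
SUM(lev) = 0 + 1 + 1 + 2 + 2 + 2 + 3 + 3 + 3 + 4 = 21.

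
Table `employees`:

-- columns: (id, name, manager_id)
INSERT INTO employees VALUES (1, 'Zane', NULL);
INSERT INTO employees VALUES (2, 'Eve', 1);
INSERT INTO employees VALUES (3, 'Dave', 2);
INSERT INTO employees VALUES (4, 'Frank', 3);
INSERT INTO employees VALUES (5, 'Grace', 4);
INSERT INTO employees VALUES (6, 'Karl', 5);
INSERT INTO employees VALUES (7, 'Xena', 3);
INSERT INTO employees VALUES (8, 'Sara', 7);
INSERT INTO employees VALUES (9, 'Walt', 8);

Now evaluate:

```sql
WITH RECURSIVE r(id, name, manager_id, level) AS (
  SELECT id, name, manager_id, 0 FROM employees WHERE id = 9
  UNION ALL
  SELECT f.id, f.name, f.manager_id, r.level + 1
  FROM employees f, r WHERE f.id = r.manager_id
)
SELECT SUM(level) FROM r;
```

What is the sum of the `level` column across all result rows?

Base: id=9 (Walt), manager_id=8, level 0.
Iteration 1: join on id=8 -> Sara (id 8, manager_id=7, level 1).
Iteration 2: join on id=7 -> Xena (id 7, manager_id=3, level 2).
Iteration 3: join on id=3 -> Dave (id 3, manager_id=2, level 3).
Iteration 4: join on id=2 -> Eve (id 2, manager_id=1, level 4).
Iteration 5: join on id=1 -> Zane (id 1, manager_id=NULL, level 5).
Iteration 6: manager_id is NULL; no match; recursion stops.
SUM(level) = 0 + 1 + 2 + 3 + 4 + 5 = 15.

15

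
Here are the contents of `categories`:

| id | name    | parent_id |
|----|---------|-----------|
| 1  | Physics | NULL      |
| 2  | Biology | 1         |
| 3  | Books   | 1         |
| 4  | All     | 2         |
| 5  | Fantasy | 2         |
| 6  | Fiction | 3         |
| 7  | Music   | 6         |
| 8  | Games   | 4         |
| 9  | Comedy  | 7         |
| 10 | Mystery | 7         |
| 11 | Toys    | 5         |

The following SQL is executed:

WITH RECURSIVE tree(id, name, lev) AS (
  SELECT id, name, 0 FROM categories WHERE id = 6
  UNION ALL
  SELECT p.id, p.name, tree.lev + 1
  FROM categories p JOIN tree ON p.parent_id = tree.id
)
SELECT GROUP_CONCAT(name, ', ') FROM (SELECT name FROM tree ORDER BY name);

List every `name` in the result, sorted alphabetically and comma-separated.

Comedy, Fiction, Music, Mystery

Base: id=6 (Fiction) at lev 0.
Iteration 1: rows with parent_id in {6} -> Music (id 7, lev 1).
Iteration 2: rows with parent_id in {7} -> Comedy (id 9, lev 2), Mystery (id 10, lev 2).
Iteration 3: no rows with parent_id in {9,10}; recursion stops.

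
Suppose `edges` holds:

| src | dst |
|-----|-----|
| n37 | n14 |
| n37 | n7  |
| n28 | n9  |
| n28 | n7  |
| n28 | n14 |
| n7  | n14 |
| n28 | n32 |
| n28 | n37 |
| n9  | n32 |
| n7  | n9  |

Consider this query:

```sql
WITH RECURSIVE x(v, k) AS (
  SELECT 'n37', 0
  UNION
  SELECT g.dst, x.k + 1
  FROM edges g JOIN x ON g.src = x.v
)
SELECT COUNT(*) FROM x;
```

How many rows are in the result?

Base: (n37, k=0).
Iteration 1: edges from {n37} -> (n14, k=1), (n7, k=1).
Iteration 2: edges from {n14,n7} -> (n14, k=2), (n9, k=2).
Iteration 3: edges from {n14,n9} -> (n32, k=3).
Iteration 4: no outgoing edges from {n32}; recursion stops.
Total rows emitted: 6.

6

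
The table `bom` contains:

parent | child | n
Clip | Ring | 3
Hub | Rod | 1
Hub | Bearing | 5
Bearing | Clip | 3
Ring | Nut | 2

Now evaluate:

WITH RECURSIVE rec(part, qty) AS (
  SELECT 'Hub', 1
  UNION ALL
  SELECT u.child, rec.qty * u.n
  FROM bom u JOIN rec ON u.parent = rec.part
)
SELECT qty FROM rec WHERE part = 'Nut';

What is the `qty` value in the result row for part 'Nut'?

Base: (Hub, qty=1).
Iteration 1: components of {Hub} -> Bearing = 1*5 = 5, Rod = 1*1 = 1.
Iteration 2: components of {Bearing,Rod} -> Clip = 5*3 = 15.
Iteration 3: components of {Clip} -> Ring = 15*3 = 45.
Iteration 4: components of {Ring} -> Nut = 45*2 = 90.
Iteration 5: no further components; recursion stops.

90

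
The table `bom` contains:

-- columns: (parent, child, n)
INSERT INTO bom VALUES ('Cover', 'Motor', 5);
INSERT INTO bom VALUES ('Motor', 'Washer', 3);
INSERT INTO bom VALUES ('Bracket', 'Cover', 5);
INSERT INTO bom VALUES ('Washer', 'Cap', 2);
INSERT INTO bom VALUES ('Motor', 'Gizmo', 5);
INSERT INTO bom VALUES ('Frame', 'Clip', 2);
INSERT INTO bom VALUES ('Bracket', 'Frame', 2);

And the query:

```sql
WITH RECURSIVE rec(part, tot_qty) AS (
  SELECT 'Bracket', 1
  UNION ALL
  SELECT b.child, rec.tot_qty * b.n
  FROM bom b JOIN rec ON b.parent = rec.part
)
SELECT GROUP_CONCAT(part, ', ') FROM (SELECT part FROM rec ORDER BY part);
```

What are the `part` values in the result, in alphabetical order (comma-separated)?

Bracket, Cap, Clip, Cover, Frame, Gizmo, Motor, Washer

Base: (Bracket, tot_qty=1).
Iteration 1: components of {Bracket} -> Cover = 1*5 = 5, Frame = 1*2 = 2.
Iteration 2: components of {Cover,Frame} -> Clip = 2*2 = 4, Motor = 5*5 = 25.
Iteration 3: components of {Clip,Motor} -> Gizmo = 25*5 = 125, Washer = 25*3 = 75.
Iteration 4: components of {Gizmo,Washer} -> Cap = 75*2 = 150.
Iteration 5: no further components; recursion stops.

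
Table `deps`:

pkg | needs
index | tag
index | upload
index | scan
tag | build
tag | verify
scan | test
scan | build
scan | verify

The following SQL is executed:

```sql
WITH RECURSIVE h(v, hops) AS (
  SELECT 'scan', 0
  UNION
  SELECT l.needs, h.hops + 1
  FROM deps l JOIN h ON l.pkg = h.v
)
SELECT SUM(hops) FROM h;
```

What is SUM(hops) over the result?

3

Base: (scan, hops=0).
Iteration 1: edges from {scan} -> (build, hops=1), (test, hops=1), (verify, hops=1).
Iteration 2: no outgoing edges from {build,test,verify}; recursion stops.
SUM(hops) = 0 + 1 + 1 + 1 = 3.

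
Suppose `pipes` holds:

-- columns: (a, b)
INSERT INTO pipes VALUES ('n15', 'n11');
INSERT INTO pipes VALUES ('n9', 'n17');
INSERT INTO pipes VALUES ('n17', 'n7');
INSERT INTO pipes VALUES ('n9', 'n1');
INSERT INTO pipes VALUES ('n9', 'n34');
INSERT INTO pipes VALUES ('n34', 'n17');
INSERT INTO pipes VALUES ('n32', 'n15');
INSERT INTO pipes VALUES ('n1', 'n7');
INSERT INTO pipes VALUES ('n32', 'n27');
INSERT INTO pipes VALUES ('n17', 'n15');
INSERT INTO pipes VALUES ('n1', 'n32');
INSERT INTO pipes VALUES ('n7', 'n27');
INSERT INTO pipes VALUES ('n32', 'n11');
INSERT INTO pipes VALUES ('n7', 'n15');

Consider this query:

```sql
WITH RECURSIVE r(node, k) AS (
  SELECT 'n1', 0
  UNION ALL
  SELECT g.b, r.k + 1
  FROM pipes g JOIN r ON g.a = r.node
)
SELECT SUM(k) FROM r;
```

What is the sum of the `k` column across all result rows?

Base: (n1, k=0).
Iteration 1: edges from {n1} -> (n32, k=1), (n7, k=1).
Iteration 2: edges from {n32,n7} -> (n11, k=2), (n15, k=2) x2, (n27, k=2) x2. [UNION ALL keeps all 5 new rows, including repeats]
Iteration 3: edges from {n11,n15,n27} -> (n11, k=3) x2. [UNION ALL keeps all 2 new rows, including repeats]
Iteration 4: no outgoing edges from {n11}; recursion stops.
SUM(k) = 0 + 1 + 1 + 2 + 2 + 2 + 2 + 2 + 3 + 3 = 18.

18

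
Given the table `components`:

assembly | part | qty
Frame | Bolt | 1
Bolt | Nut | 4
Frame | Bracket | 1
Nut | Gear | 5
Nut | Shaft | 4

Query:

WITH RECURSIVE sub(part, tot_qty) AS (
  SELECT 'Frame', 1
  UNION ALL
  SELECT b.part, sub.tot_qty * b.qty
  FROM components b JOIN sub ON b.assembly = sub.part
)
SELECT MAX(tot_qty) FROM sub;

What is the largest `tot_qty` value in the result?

20

Base: (Frame, tot_qty=1).
Iteration 1: components of {Frame} -> Bolt = 1*1 = 1, Bracket = 1*1 = 1.
Iteration 2: components of {Bolt,Bracket} -> Nut = 1*4 = 4.
Iteration 3: components of {Nut} -> Gear = 4*5 = 20, Shaft = 4*4 = 16.
Iteration 4: no further components; recursion stops.
tot_qty values: 1, 1, 1, 4, 20, 16; the maximum is 20.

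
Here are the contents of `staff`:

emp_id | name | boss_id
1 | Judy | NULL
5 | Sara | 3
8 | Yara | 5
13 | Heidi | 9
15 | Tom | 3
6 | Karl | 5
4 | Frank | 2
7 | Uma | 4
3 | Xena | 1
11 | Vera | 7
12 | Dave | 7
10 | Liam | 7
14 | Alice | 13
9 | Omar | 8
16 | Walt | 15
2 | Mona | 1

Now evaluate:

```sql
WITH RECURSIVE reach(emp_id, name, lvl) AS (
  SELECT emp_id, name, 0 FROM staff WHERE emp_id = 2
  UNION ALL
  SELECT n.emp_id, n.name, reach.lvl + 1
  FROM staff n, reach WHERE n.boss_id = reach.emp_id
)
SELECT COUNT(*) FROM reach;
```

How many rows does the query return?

Base: emp_id=2 (Mona) at lvl 0.
Iteration 1: rows with boss_id in {2} -> Frank (id 4, lvl 1).
Iteration 2: rows with boss_id in {4} -> Uma (id 7, lvl 2).
Iteration 3: rows with boss_id in {7} -> Liam (id 10, lvl 3), Vera (id 11, lvl 3), Dave (id 12, lvl 3).
Iteration 4: no rows with boss_id in {10,11,12}; recursion stops.
Total rows emitted: 6.

6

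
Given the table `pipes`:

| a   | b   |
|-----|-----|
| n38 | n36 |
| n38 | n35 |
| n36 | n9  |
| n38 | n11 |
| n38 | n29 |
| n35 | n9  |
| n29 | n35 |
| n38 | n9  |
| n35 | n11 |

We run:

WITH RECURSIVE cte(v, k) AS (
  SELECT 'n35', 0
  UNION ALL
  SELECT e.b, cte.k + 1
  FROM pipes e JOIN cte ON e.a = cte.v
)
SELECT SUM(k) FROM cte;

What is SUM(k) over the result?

Base: (n35, k=0).
Iteration 1: edges from {n35} -> (n11, k=1), (n9, k=1).
Iteration 2: no outgoing edges from {n11,n9}; recursion stops.
SUM(k) = 0 + 1 + 1 = 2.

2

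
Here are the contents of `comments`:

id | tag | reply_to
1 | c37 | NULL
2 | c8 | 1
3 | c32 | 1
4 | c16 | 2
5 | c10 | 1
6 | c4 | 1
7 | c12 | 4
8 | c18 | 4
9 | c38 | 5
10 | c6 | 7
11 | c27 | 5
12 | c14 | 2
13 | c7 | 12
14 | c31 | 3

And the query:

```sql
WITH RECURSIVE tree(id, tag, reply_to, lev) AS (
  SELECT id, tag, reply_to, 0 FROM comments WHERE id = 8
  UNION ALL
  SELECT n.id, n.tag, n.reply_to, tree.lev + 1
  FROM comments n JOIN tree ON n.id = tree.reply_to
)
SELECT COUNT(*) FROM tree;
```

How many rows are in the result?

Base: id=8 (c18), reply_to=4, lev 0.
Iteration 1: join on id=4 -> c16 (id 4, reply_to=2, lev 1).
Iteration 2: join on id=2 -> c8 (id 2, reply_to=1, lev 2).
Iteration 3: join on id=1 -> c37 (id 1, reply_to=NULL, lev 3).
Iteration 4: reply_to is NULL; no match; recursion stops.
Total rows emitted: 4.

4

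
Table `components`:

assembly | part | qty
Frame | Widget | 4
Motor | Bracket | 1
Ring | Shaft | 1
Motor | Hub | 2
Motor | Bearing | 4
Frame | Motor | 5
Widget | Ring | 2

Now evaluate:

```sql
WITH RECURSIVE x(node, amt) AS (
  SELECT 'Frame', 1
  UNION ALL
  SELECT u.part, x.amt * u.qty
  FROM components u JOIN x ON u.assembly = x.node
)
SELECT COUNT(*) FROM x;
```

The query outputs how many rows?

8

Base: (Frame, amt=1).
Iteration 1: components of {Frame} -> Motor = 1*5 = 5, Widget = 1*4 = 4.
Iteration 2: components of {Motor,Widget} -> Bearing = 5*4 = 20, Bracket = 5*1 = 5, Hub = 5*2 = 10, Ring = 4*2 = 8.
Iteration 3: components of {Bearing,Bracket,Hub,Ring} -> Shaft = 8*1 = 8.
Iteration 4: no further components; recursion stops.
Total rows emitted: 8.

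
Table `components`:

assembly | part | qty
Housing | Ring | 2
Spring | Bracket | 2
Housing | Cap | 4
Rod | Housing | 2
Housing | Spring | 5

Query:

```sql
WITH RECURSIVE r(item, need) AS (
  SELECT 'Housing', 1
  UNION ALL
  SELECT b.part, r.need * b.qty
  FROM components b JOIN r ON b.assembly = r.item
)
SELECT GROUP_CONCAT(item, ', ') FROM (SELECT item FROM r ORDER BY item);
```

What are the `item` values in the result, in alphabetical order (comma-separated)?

Bracket, Cap, Housing, Ring, Spring

Base: (Housing, need=1).
Iteration 1: components of {Housing} -> Cap = 1*4 = 4, Ring = 1*2 = 2, Spring = 1*5 = 5.
Iteration 2: components of {Cap,Ring,Spring} -> Bracket = 5*2 = 10.
Iteration 3: no further components; recursion stops.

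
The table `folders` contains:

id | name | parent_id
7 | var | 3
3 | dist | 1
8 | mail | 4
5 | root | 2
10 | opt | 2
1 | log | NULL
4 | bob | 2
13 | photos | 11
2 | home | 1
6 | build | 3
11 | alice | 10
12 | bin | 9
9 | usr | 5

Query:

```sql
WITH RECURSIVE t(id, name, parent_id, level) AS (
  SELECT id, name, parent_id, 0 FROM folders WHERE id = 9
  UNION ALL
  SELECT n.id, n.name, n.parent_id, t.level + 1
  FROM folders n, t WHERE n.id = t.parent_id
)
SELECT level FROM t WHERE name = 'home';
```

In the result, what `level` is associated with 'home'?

Base: id=9 (usr), parent_id=5, level 0.
Iteration 1: join on id=5 -> root (id 5, parent_id=2, level 1).
Iteration 2: join on id=2 -> home (id 2, parent_id=1, level 2).
Iteration 3: join on id=1 -> log (id 1, parent_id=NULL, level 3).
Iteration 4: parent_id is NULL; no match; recursion stops.

2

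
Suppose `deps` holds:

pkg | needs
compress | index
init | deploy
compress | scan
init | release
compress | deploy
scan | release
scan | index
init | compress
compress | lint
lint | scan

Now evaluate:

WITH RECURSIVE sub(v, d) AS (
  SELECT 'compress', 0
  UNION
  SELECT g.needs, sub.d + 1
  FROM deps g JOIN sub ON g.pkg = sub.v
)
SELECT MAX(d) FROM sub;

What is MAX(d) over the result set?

3

Base: (compress, d=0).
Iteration 1: edges from {compress} -> (deploy, d=1), (index, d=1), (lint, d=1), (scan, d=1).
Iteration 2: edges from {deploy,index,lint,scan} -> (index, d=2), (release, d=2), (scan, d=2).
Iteration 3: edges from {index,release,scan} -> (index, d=3), (release, d=3).
Iteration 4: no outgoing edges from {index,release}; recursion stops.
d values: 0, 1, 1, 1, 1, 2, 2, 2, 3, 3; the maximum is 3.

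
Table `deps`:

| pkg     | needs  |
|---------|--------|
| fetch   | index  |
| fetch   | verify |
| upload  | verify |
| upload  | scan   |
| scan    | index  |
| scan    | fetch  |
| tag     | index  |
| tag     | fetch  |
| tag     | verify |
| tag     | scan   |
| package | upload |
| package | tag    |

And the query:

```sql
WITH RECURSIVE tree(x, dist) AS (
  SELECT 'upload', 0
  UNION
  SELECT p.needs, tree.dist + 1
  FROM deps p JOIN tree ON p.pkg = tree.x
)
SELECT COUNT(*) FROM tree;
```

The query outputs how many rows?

7

Base: (upload, dist=0).
Iteration 1: edges from {upload} -> (scan, dist=1), (verify, dist=1).
Iteration 2: edges from {scan,verify} -> (fetch, dist=2), (index, dist=2).
Iteration 3: edges from {fetch,index} -> (index, dist=3), (verify, dist=3).
Iteration 4: no outgoing edges from {index,verify}; recursion stops.
Total rows emitted: 7.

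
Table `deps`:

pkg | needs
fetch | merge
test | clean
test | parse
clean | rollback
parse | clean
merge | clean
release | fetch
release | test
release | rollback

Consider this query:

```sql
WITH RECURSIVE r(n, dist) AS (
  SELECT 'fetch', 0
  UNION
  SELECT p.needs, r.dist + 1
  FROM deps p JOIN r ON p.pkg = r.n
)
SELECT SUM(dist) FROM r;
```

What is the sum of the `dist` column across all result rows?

Base: (fetch, dist=0).
Iteration 1: edges from {fetch} -> (merge, dist=1).
Iteration 2: edges from {merge} -> (clean, dist=2).
Iteration 3: edges from {clean} -> (rollback, dist=3).
Iteration 4: no outgoing edges from {rollback}; recursion stops.
SUM(dist) = 0 + 1 + 2 + 3 = 6.

6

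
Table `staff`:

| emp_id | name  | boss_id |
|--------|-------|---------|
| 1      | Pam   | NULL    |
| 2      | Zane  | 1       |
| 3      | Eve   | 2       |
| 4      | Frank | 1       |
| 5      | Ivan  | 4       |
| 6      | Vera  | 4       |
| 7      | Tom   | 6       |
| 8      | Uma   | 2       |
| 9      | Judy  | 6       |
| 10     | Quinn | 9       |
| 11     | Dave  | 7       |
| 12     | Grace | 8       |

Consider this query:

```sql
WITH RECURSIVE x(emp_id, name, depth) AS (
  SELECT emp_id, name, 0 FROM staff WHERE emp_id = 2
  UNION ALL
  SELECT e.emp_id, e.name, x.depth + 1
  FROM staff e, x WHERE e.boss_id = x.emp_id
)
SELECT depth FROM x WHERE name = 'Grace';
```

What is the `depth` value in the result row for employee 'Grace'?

2

Base: emp_id=2 (Zane) at depth 0.
Iteration 1: rows with boss_id in {2} -> Eve (id 3, depth 1), Uma (id 8, depth 1).
Iteration 2: rows with boss_id in {3,8} -> Grace (id 12, depth 2).
Iteration 3: no rows with boss_id in {12}; recursion stops.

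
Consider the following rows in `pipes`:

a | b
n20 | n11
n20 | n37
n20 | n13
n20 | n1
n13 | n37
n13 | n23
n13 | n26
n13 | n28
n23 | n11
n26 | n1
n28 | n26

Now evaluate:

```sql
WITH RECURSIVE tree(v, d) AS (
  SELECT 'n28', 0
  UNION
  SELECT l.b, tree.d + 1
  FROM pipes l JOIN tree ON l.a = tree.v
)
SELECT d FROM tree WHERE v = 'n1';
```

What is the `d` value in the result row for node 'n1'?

Base: (n28, d=0).
Iteration 1: edges from {n28} -> (n26, d=1).
Iteration 2: edges from {n26} -> (n1, d=2).
Iteration 3: no outgoing edges from {n1}; recursion stops.

2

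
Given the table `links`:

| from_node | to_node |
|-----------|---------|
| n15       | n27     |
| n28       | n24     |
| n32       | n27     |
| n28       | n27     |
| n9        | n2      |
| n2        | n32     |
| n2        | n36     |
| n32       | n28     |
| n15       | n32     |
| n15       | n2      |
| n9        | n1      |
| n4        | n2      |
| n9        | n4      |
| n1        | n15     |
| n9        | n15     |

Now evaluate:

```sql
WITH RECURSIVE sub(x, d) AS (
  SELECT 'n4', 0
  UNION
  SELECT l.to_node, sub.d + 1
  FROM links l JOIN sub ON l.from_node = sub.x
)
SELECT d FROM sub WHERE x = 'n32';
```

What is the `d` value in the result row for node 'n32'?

2

Base: (n4, d=0).
Iteration 1: edges from {n4} -> (n2, d=1).
Iteration 2: edges from {n2} -> (n32, d=2), (n36, d=2).
Iteration 3: edges from {n32,n36} -> (n27, d=3), (n28, d=3).
Iteration 4: edges from {n27,n28} -> (n24, d=4), (n27, d=4).
Iteration 5: no outgoing edges from {n24,n27}; recursion stops.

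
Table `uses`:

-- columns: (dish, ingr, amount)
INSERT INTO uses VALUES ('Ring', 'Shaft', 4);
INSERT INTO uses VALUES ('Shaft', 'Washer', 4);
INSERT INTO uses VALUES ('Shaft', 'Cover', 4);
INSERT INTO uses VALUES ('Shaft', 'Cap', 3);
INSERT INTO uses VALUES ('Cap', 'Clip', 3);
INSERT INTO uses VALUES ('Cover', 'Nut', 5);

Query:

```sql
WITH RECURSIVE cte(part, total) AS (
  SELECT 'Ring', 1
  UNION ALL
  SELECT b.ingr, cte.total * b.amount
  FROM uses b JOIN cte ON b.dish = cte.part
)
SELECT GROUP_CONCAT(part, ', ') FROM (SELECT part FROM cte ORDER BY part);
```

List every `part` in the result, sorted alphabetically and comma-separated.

Cap, Clip, Cover, Nut, Ring, Shaft, Washer

Base: (Ring, total=1).
Iteration 1: components of {Ring} -> Shaft = 1*4 = 4.
Iteration 2: components of {Shaft} -> Cap = 4*3 = 12, Cover = 4*4 = 16, Washer = 4*4 = 16.
Iteration 3: components of {Cap,Cover,Washer} -> Clip = 12*3 = 36, Nut = 16*5 = 80.
Iteration 4: no further components; recursion stops.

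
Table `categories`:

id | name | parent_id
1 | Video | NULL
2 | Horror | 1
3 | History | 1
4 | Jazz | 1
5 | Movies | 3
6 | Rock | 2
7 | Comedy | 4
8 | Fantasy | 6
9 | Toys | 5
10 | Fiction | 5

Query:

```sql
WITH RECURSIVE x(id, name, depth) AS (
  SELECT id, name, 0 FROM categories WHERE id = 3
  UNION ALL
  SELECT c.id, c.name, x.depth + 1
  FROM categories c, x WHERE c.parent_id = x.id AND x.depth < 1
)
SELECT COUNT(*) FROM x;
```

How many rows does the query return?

Base: id=3 (History) at depth 0.
Iteration 1: rows with parent_id in {3} -> Movies (id 5, depth 1).
Iteration 2: depth < 1 fails for all current rows; recursion stops.
Total rows emitted: 2.

2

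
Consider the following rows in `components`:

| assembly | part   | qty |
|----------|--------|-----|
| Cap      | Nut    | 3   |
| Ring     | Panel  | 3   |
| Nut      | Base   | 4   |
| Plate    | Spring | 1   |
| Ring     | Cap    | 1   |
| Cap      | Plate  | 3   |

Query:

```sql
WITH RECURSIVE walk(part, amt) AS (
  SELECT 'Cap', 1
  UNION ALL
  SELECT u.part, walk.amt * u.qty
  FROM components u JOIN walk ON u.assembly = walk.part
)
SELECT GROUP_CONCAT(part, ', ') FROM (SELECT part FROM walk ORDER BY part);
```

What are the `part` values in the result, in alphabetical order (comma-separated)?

Base: (Cap, amt=1).
Iteration 1: components of {Cap} -> Nut = 1*3 = 3, Plate = 1*3 = 3.
Iteration 2: components of {Nut,Plate} -> Base = 3*4 = 12, Spring = 3*1 = 3.
Iteration 3: no further components; recursion stops.

Base, Cap, Nut, Plate, Spring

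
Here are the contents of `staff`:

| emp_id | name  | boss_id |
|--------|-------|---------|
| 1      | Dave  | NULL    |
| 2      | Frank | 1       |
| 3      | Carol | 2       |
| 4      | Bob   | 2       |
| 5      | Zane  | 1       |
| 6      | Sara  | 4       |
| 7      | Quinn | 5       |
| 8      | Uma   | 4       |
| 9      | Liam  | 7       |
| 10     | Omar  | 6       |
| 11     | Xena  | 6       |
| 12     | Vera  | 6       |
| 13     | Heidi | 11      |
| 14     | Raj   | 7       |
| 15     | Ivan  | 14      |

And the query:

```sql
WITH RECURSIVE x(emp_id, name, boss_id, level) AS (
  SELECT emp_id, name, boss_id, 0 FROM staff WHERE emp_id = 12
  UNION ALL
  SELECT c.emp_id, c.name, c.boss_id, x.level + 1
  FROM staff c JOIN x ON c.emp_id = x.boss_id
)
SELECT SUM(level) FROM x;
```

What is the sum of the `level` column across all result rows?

10

Base: emp_id=12 (Vera), boss_id=6, level 0.
Iteration 1: join on emp_id=6 -> Sara (id 6, boss_id=4, level 1).
Iteration 2: join on emp_id=4 -> Bob (id 4, boss_id=2, level 2).
Iteration 3: join on emp_id=2 -> Frank (id 2, boss_id=1, level 3).
Iteration 4: join on emp_id=1 -> Dave (id 1, boss_id=NULL, level 4).
Iteration 5: boss_id is NULL; no match; recursion stops.
SUM(level) = 0 + 1 + 2 + 3 + 4 = 10.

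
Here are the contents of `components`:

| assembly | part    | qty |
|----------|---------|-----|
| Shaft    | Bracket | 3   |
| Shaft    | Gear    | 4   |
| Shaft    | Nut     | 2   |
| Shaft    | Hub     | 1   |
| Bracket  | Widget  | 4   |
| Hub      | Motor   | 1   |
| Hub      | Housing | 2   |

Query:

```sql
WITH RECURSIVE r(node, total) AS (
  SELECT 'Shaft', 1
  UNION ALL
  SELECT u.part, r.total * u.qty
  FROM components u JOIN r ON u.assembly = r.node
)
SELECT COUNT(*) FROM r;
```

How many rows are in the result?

Base: (Shaft, total=1).
Iteration 1: components of {Shaft} -> Bracket = 1*3 = 3, Gear = 1*4 = 4, Hub = 1*1 = 1, Nut = 1*2 = 2.
Iteration 2: components of {Bracket,Gear,Hub,Nut} -> Housing = 1*2 = 2, Motor = 1*1 = 1, Widget = 3*4 = 12.
Iteration 3: no further components; recursion stops.
Total rows emitted: 8.

8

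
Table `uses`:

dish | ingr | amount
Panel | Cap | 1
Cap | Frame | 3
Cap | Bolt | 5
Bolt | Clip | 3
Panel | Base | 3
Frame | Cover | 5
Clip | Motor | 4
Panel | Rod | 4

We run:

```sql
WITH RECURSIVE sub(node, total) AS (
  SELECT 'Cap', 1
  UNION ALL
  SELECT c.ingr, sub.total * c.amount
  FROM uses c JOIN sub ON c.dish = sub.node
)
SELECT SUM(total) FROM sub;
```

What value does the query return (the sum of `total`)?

Base: (Cap, total=1).
Iteration 1: components of {Cap} -> Bolt = 1*5 = 5, Frame = 1*3 = 3.
Iteration 2: components of {Bolt,Frame} -> Clip = 5*3 = 15, Cover = 3*5 = 15.
Iteration 3: components of {Clip,Cover} -> Motor = 15*4 = 60.
Iteration 4: no further components; recursion stops.
SUM(total) = 1 + 3 + 5 + 15 + 15 + 60 = 99.

99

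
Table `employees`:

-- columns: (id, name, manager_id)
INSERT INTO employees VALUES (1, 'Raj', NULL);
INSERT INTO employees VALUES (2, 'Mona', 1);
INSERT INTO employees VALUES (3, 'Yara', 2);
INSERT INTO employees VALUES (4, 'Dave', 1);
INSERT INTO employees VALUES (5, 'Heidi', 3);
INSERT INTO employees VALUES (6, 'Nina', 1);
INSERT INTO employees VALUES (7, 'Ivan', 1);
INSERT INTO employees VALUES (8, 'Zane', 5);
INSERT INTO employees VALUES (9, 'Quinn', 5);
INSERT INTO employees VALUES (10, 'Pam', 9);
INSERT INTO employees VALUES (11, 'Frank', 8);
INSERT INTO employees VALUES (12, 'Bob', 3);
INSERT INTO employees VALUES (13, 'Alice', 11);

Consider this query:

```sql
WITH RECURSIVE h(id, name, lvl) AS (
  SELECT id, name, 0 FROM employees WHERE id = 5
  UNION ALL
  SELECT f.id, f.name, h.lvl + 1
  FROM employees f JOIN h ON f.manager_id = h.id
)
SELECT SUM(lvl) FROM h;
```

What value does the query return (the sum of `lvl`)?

Base: id=5 (Heidi) at lvl 0.
Iteration 1: rows with manager_id in {5} -> Zane (id 8, lvl 1), Quinn (id 9, lvl 1).
Iteration 2: rows with manager_id in {8,9} -> Pam (id 10, lvl 2), Frank (id 11, lvl 2).
Iteration 3: rows with manager_id in {10,11} -> Alice (id 13, lvl 3).
Iteration 4: no rows with manager_id in {13}; recursion stops.
SUM(lvl) = 0 + 1 + 1 + 2 + 2 + 3 = 9.

9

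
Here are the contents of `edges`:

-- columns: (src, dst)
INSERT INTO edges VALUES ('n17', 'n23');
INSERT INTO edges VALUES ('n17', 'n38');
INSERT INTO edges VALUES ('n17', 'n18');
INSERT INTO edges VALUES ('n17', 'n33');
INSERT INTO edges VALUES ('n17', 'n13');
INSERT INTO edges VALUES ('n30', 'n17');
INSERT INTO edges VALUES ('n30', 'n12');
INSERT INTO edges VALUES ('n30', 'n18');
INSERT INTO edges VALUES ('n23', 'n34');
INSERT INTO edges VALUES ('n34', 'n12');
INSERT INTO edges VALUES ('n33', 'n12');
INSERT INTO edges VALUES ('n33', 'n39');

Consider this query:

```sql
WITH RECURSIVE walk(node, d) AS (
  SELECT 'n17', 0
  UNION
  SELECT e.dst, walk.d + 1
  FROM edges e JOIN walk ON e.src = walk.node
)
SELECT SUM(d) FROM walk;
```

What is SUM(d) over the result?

Base: (n17, d=0).
Iteration 1: edges from {n17} -> (n13, d=1), (n18, d=1), (n23, d=1), (n33, d=1), (n38, d=1).
Iteration 2: edges from {n13,n18,n23,n33,n38} -> (n12, d=2), (n34, d=2), (n39, d=2).
Iteration 3: edges from {n12,n34,n39} -> (n12, d=3).
Iteration 4: no outgoing edges from {n12}; recursion stops.
SUM(d) = 0 + 1 + 1 + 1 + 1 + 1 + 2 + 2 + 2 + 3 = 14.

14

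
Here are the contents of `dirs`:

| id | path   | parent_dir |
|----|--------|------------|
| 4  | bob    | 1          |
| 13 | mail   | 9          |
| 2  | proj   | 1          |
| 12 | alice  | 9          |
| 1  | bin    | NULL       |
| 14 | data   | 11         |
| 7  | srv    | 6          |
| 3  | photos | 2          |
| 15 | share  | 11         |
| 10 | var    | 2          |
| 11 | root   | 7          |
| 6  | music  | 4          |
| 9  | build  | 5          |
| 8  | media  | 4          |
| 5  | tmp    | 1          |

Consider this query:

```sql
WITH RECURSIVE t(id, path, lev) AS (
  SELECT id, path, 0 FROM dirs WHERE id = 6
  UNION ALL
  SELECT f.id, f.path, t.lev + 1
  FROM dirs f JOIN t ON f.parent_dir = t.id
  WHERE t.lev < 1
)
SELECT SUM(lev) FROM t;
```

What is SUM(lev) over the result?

Base: id=6 (music) at lev 0.
Iteration 1: rows with parent_dir in {6} -> srv (id 7, lev 1).
Iteration 2: lev < 1 fails for all current rows; recursion stops.
SUM(lev) = 0 + 1 = 1.

1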